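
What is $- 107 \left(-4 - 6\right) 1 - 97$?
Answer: $973$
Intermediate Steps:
$- 107 \left(-4 - 6\right) 1 - 97 = - 107 \left(\left(-10\right) 1\right) - 97 = \left(-107\right) \left(-10\right) - 97 = 1070 - 97 = 973$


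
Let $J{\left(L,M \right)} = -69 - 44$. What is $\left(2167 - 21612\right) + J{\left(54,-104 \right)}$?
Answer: $-19558$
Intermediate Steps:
$J{\left(L,M \right)} = -113$ ($J{\left(L,M \right)} = -69 - 44 = -113$)
$\left(2167 - 21612\right) + J{\left(54,-104 \right)} = \left(2167 - 21612\right) - 113 = -19445 - 113 = -19558$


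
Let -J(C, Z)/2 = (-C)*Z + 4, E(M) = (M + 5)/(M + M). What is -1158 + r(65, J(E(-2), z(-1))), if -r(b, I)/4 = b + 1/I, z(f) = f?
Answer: -18426/13 ≈ -1417.4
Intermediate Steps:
E(M) = (5 + M)/(2*M) (E(M) = (5 + M)/((2*M)) = (5 + M)*(1/(2*M)) = (5 + M)/(2*M))
J(C, Z) = -8 + 2*C*Z (J(C, Z) = -2*((-C)*Z + 4) = -2*(-C*Z + 4) = -2*(4 - C*Z) = -8 + 2*C*Z)
r(b, I) = -4*b - 4/I (r(b, I) = -4*(b + 1/I) = -4*b - 4/I)
-1158 + r(65, J(E(-2), z(-1))) = -1158 + (-4*65 - 4/(-8 + 2*((½)*(5 - 2)/(-2))*(-1))) = -1158 + (-260 - 4/(-8 + 2*((½)*(-½)*3)*(-1))) = -1158 + (-260 - 4/(-8 + 2*(-¾)*(-1))) = -1158 + (-260 - 4/(-8 + 3/2)) = -1158 + (-260 - 4/(-13/2)) = -1158 + (-260 - 4*(-2/13)) = -1158 + (-260 + 8/13) = -1158 - 3372/13 = -18426/13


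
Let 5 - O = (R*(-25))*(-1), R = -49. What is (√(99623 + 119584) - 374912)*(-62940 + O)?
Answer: 23135819520 - 61710*√219207 ≈ 2.3107e+10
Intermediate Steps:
O = 1230 (O = 5 - (-49*(-25))*(-1) = 5 - 1225*(-1) = 5 - 1*(-1225) = 5 + 1225 = 1230)
(√(99623 + 119584) - 374912)*(-62940 + O) = (√(99623 + 119584) - 374912)*(-62940 + 1230) = (√219207 - 374912)*(-61710) = (-374912 + √219207)*(-61710) = 23135819520 - 61710*√219207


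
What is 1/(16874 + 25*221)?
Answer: 1/22399 ≈ 4.4645e-5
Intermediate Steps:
1/(16874 + 25*221) = 1/(16874 + 5525) = 1/22399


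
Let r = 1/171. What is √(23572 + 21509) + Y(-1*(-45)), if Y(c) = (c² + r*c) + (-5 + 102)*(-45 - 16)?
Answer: -73943/19 + 3*√5009 ≈ -3679.4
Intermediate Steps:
r = 1/171 ≈ 0.0058480
Y(c) = -5917 + c² + c/171 (Y(c) = (c² + c/171) + (-5 + 102)*(-45 - 16) = (c² + c/171) + 97*(-61) = (c² + c/171) - 5917 = -5917 + c² + c/171)
√(23572 + 21509) + Y(-1*(-45)) = √(23572 + 21509) + (-5917 + (-1*(-45))² + (-1*(-45))/171) = √45081 + (-5917 + 45² + (1/171)*45) = 3*√5009 + (-5917 + 2025 + 5/19) = 3*√5009 - 73943/19 = -73943/19 + 3*√5009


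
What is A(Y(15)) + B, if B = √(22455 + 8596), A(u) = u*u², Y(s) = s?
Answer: 3375 + √31051 ≈ 3551.2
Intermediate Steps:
A(u) = u³
B = √31051 ≈ 176.21
A(Y(15)) + B = 15³ + √31051 = 3375 + √31051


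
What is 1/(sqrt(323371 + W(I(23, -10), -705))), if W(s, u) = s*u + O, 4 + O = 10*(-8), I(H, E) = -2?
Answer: sqrt(324697)/324697 ≈ 0.0017549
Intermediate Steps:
O = -84 (O = -4 + 10*(-8) = -4 - 80 = -84)
W(s, u) = -84 + s*u (W(s, u) = s*u - 84 = -84 + s*u)
1/(sqrt(323371 + W(I(23, -10), -705))) = 1/(sqrt(323371 + (-84 - 2*(-705)))) = 1/(sqrt(323371 + (-84 + 1410))) = 1/(sqrt(323371 + 1326)) = 1/(sqrt(324697)) = sqrt(324697)/324697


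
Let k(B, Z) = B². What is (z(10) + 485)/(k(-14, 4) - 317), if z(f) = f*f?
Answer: -585/121 ≈ -4.8347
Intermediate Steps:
z(f) = f²
(z(10) + 485)/(k(-14, 4) - 317) = (10² + 485)/((-14)² - 317) = (100 + 485)/(196 - 317) = 585/(-121) = 585*(-1/121) = -585/121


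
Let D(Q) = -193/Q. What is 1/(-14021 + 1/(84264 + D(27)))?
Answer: -2274935/31896863608 ≈ -7.1322e-5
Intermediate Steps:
1/(-14021 + 1/(84264 + D(27))) = 1/(-14021 + 1/(84264 - 193/27)) = 1/(-14021 + 1/(2274935/27)) = 1/(-14021 + 27/2274935) = 1/(-31896863608/2274935) = -2274935/31896863608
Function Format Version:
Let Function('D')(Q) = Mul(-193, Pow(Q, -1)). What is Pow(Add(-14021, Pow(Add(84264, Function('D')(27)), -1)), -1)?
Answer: Rational(-2274935, 31896863608) ≈ -7.1322e-5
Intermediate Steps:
Pow(Add(-14021, Pow(Add(84264, Function('D')(27)), -1)), -1) = Pow(Add(-14021, Pow(Add(84264, Mul(-193, Pow(27, -1))), -1)), -1) = Pow(Add(-14021, Pow(Add(84264, Mul(-193, Rational(1, 27))), -1)), -1) = Pow(Add(-14021, Pow(Add(84264, Rational(-193, 27)), -1)), -1) = Pow(Add(-14021, Pow(Rational(2274935, 27), -1)), -1) = Pow(Add(-14021, Rational(27, 2274935)), -1) = Pow(Rational(-31896863608, 2274935), -1) = Rational(-2274935, 31896863608)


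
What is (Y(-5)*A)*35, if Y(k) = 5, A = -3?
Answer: -525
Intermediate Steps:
(Y(-5)*A)*35 = (5*(-3))*35 = -15*35 = -525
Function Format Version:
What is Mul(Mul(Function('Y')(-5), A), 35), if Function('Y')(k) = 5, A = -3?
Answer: -525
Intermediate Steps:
Mul(Mul(Function('Y')(-5), A), 35) = Mul(Mul(5, -3), 35) = Mul(-15, 35) = -525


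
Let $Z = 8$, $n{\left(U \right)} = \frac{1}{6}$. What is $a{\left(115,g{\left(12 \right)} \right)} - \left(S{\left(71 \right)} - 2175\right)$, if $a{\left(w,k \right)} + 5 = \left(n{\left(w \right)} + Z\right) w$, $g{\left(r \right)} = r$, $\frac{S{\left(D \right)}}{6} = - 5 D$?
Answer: $\frac{31435}{6} \approx 5239.2$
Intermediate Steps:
$S{\left(D \right)} = - 30 D$ ($S{\left(D \right)} = 6 \left(- 5 D\right) = - 30 D$)
$n{\left(U \right)} = \frac{1}{6}$
$a{\left(w,k \right)} = -5 + \frac{49 w}{6}$ ($a{\left(w,k \right)} = -5 + \left(\frac{1}{6} + 8\right) w = -5 + \frac{49 w}{6}$)
$a{\left(115,g{\left(12 \right)} \right)} - \left(S{\left(71 \right)} - 2175\right) = \left(-5 + \frac{49}{6} \cdot 115\right) - \left(\left(-30\right) 71 - 2175\right) = \left(-5 + \frac{5635}{6}\right) - \left(-2130 - 2175\right) = \frac{5605}{6} - -4305 = \frac{5605}{6} + 4305 = \frac{31435}{6}$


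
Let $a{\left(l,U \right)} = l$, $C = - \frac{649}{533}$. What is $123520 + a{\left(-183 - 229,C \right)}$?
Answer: $123108$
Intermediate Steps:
$C = - \frac{649}{533}$ ($C = \left(-649\right) \frac{1}{533} = - \frac{649}{533} \approx -1.2176$)
$123520 + a{\left(-183 - 229,C \right)} = 123520 - 412 = 123108$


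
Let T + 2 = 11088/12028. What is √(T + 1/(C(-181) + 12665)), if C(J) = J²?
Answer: I*√20116228687834470/136595982 ≈ 1.0383*I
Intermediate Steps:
T = -3242/3007 (T = -2 + 11088/12028 = -2 + 11088*(1/12028) = -2 + 2772/3007 = -3242/3007 ≈ -1.0782)
√(T + 1/(C(-181) + 12665)) = √(-3242/3007 + 1/((-181)² + 12665)) = √(-3242/3007 + 1/(32761 + 12665)) = √(-3242/3007 + 1/45426) = √(-147268085/136595982) = I*√20116228687834470/136595982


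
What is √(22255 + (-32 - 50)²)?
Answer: √28979 ≈ 170.23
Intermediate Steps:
√(22255 + (-32 - 50)²) = √(22255 + (-82)²) = √(22255 + 6724) = √28979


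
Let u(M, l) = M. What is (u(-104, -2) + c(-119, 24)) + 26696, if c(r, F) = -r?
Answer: 26711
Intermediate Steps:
(u(-104, -2) + c(-119, 24)) + 26696 = (-104 - 1*(-119)) + 26696 = (-104 + 119) + 26696 = 15 + 26696 = 26711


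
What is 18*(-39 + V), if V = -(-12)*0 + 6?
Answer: -594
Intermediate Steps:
V = 6 (V = -3*0 + 6 = 0 + 6 = 6)
18*(-39 + V) = 18*(-39 + 6) = 18*(-33) = -594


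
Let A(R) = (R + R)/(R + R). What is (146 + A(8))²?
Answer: 21609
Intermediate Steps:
A(R) = 1 (A(R) = (2*R)/((2*R)) = (2*R)*(1/(2*R)) = 1)
(146 + A(8))² = (146 + 1)² = 147² = 21609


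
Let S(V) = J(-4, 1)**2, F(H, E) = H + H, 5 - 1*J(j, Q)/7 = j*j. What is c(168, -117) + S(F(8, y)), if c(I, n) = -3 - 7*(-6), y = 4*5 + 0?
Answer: 5968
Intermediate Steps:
J(j, Q) = 35 - 7*j**2 (J(j, Q) = 35 - 7*j*j = 35 - 7*j**2)
y = 20 (y = 20 + 0 = 20)
F(H, E) = 2*H
c(I, n) = 39 (c(I, n) = -3 + 42 = 39)
S(V) = 5929 (S(V) = (35 - 7*(-4)**2)**2 = (35 - 7*16)**2 = (35 - 112)**2 = (-77)**2 = 5929)
c(168, -117) + S(F(8, y)) = 39 + 5929 = 5968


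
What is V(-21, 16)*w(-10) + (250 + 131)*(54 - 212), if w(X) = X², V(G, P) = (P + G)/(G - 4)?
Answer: -60178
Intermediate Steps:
V(G, P) = (G + P)/(-4 + G)
V(-21, 16)*w(-10) + (250 + 131)*(54 - 212) = ((-21 + 16)/(-4 - 21))*(-10)² + (250 + 131)*(54 - 212) = (-5/(-25))*100 + 381*(-158) = -1/25*(-5)*100 - 60198 = (⅕)*100 - 60198 = 20 - 60198 = -60178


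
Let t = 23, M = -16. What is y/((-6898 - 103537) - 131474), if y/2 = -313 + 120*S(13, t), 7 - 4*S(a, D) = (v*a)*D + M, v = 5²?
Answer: 447746/241909 ≈ 1.8509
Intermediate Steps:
v = 25
S(a, D) = 23/4 - 25*D*a/4 (S(a, D) = 7/4 - ((25*a)*D - 16)/4 = 7/4 - (25*D*a - 16)/4 = 7/4 - (-16 + 25*D*a)/4 = 7/4 + (4 - 25*D*a/4) = 23/4 - 25*D*a/4)
y = -447746 (y = 2*(-313 + 120*(23/4 - 25/4*23*13)) = 2*(-313 + 120*(23/4 - 7475/4)) = 2*(-313 + 120*(-1863)) = 2*(-313 - 223560) = 2*(-223873) = -447746)
y/((-6898 - 103537) - 131474) = -447746/((-6898 - 103537) - 131474) = -447746/(-110435 - 131474) = -447746/(-241909) = -447746*(-1/241909) = 447746/241909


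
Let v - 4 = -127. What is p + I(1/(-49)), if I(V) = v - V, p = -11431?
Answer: -566145/49 ≈ -11554.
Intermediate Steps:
v = -123 (v = 4 - 127 = -123)
I(V) = -123 - V
p + I(1/(-49)) = -11431 + (-123 - 1/(-49)) = -11431 + (-123 - 1*(-1/49)) = -11431 + (-123 + 1/49) = -11431 - 6026/49 = -566145/49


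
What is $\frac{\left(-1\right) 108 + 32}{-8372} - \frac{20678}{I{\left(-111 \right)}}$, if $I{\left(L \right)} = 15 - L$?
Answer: $- \frac{3091190}{18837} \approx -164.1$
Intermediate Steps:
$\frac{\left(-1\right) 108 + 32}{-8372} - \frac{20678}{I{\left(-111 \right)}} = \frac{\left(-1\right) 108 + 32}{-8372} - \frac{20678}{15 - -111} = \left(-108 + 32\right) \left(- \frac{1}{8372}\right) - \frac{20678}{15 + 111} = \left(-76\right) \left(- \frac{1}{8372}\right) - \frac{20678}{126} = \frac{19}{2093} - \frac{1477}{9} = - \frac{3091190}{18837}$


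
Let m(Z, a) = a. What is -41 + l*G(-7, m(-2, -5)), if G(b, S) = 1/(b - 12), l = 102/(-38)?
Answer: -14750/361 ≈ -40.859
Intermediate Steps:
l = -51/19 (l = 102*(-1/38) = -51/19 ≈ -2.6842)
G(b, S) = 1/(-12 + b)
-41 + l*G(-7, m(-2, -5)) = -41 - 51/(19*(-12 - 7)) = -41 - 51/19/(-19) = -41 - 51/19*(-1/19) = -41 + 51/361 = -14750/361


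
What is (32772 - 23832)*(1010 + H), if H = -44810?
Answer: -391572000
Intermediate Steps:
(32772 - 23832)*(1010 + H) = (32772 - 23832)*(1010 - 44810) = 8940*(-43800) = -391572000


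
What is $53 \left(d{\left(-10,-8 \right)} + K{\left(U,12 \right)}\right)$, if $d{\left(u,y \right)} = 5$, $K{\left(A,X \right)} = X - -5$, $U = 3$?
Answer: $1166$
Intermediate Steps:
$K{\left(A,X \right)} = 5 + X$ ($K{\left(A,X \right)} = X + 5 = 5 + X$)
$53 \left(d{\left(-10,-8 \right)} + K{\left(U,12 \right)}\right) = 53 \left(5 + \left(5 + 12\right)\right) = 53 \left(5 + 17\right) = 53 \cdot 22 = 1166$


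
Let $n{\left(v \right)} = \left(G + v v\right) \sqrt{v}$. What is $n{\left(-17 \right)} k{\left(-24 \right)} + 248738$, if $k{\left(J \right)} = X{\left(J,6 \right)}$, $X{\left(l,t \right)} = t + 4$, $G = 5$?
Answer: $248738 + 2940 i \sqrt{17} \approx 2.4874 \cdot 10^{5} + 12122.0 i$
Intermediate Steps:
$X{\left(l,t \right)} = 4 + t$
$k{\left(J \right)} = 10$ ($k{\left(J \right)} = 4 + 6 = 10$)
$n{\left(v \right)} = \sqrt{v} \left(5 + v^{2}\right)$ ($n{\left(v \right)} = \left(5 + v v\right) \sqrt{v} = \left(5 + v^{2}\right) \sqrt{v} = \sqrt{v} \left(5 + v^{2}\right)$)
$n{\left(-17 \right)} k{\left(-24 \right)} + 248738 = \sqrt{-17} \left(5 + \left(-17\right)^{2}\right) 10 + 248738 = i \sqrt{17} \left(5 + 289\right) 10 + 248738 = i \sqrt{17} \cdot 294 \cdot 10 + 248738 = 294 i \sqrt{17} \cdot 10 + 248738 = 2940 i \sqrt{17} + 248738 = 248738 + 2940 i \sqrt{17}$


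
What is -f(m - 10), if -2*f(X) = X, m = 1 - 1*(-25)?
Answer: 8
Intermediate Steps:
m = 26 (m = 1 + 25 = 26)
f(X) = -X/2
-f(m - 10) = -(-1)*(26 - 10)/2 = -(-1)*16/2 = -1*(-8) = 8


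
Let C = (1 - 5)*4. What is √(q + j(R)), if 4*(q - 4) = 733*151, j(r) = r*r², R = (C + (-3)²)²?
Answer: √581295/2 ≈ 381.21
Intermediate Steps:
C = -16 (C = -4*4 = -16)
R = 49 (R = (-16 + (-3)²)² = (-16 + 9)² = (-7)² = 49)
j(r) = r³
q = 110699/4 (q = 4 + (733*151)/4 = 4 + (¼)*110683 = 4 + 110683/4 = 110699/4 ≈ 27675.)
√(q + j(R)) = √(110699/4 + 49³) = √(110699/4 + 117649) = √(581295/4) = √581295/2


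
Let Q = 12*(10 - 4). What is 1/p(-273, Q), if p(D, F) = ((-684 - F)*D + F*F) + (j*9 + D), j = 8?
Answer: 1/211371 ≈ 4.7310e-6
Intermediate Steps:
Q = 72 (Q = 12*6 = 72)
p(D, F) = 72 + D + F² + D*(-684 - F) (p(D, F) = ((-684 - F)*D + F*F) + (8*9 + D) = (D*(-684 - F) + F²) + (72 + D) = (F² + D*(-684 - F)) + (72 + D) = 72 + D + F² + D*(-684 - F))
1/p(-273, Q) = 1/(72 + 72² - 683*(-273) - 1*(-273)*72) = 1/(72 + 5184 + 186459 + 19656) = 1/211371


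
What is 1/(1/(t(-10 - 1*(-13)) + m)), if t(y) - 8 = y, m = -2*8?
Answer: -5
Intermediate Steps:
m = -16
t(y) = 8 + y
1/(1/(t(-10 - 1*(-13)) + m)) = 1/(1/((8 + (-10 - 1*(-13))) - 16)) = 1/(1/((8 + (-10 + 13)) - 16)) = 1/(1/((8 + 3) - 16)) = 1/(1/(11 - 16)) = 1/(1/(-5)) = 1/(-1/5) = -5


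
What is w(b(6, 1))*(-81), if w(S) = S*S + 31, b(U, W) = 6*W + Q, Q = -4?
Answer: -2835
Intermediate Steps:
b(U, W) = -4 + 6*W (b(U, W) = 6*W - 4 = -4 + 6*W)
w(S) = 31 + S² (w(S) = S² + 31 = 31 + S²)
w(b(6, 1))*(-81) = (31 + (-4 + 6*1)²)*(-81) = (31 + (-4 + 6)²)*(-81) = (31 + 2²)*(-81) = (31 + 4)*(-81) = 35*(-81) = -2835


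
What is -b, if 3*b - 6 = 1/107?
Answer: -643/321 ≈ -2.0031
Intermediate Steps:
b = 643/321 (b = 2 + (1/3)/107 = 2 + (1/3)*(1/107) = 2 + 1/321 = 643/321 ≈ 2.0031)
-b = -1*643/321 = -643/321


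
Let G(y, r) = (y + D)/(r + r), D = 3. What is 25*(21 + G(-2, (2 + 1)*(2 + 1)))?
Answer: 9475/18 ≈ 526.39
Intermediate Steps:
G(y, r) = (3 + y)/(2*r) (G(y, r) = (y + 3)/(r + r) = (3 + y)/((2*r)) = (3 + y)*(1/(2*r)) = (3 + y)/(2*r))
25*(21 + G(-2, (2 + 1)*(2 + 1))) = 25*(21 + (3 - 2)/(2*(((2 + 1)*(2 + 1))))) = 25*(21 + (½)*1/(3*3)) = 25*(21 + (½)*1/9) = 25*(21 + (½)*(⅑)*1) = 25*(21 + 1/18) = 25*(379/18) = 9475/18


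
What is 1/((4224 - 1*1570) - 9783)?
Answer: -1/7129 ≈ -0.00014027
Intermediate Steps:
1/((4224 - 1*1570) - 9783) = 1/((4224 - 1570) - 9783) = 1/(2654 - 9783) = 1/(-7129) = -1/7129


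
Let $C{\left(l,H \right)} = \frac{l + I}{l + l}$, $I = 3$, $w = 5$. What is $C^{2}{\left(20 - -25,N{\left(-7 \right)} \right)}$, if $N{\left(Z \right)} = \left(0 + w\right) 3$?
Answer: $\frac{64}{225} \approx 0.28444$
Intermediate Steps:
$N{\left(Z \right)} = 15$ ($N{\left(Z \right)} = \left(0 + 5\right) 3 = 5 \cdot 3 = 15$)
$C{\left(l,H \right)} = \frac{3 + l}{2 l}$ ($C{\left(l,H \right)} = \frac{l + 3}{l + l} = \frac{3 + l}{2 l}$)
$C^{2}{\left(20 - -25,N{\left(-7 \right)} \right)} = \left(\frac{3 + \left(20 - -25\right)}{2 \left(20 - -25\right)}\right)^{2} = \left(\frac{3 + \left(20 + 25\right)}{2 \left(20 + 25\right)}\right)^{2} = \left(\frac{3 + 45}{2 \cdot 45}\right)^{2} = \left(\frac{1}{2} \cdot \frac{1}{45} \cdot 48\right)^{2} = \left(\frac{8}{15}\right)^{2} = \frac{64}{225}$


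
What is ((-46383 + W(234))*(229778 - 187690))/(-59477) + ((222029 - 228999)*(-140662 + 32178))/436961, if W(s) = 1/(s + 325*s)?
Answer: 17125637907174795142/495638686730187 ≈ 34553.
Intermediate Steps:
W(s) = 1/(326*s)
((-46383 + W(234))*(229778 - 187690))/(-59477) + ((222029 - 228999)*(-140662 + 32178))/436961 = ((-46383 + (1/326)/234)*(229778 - 187690))/(-59477) + ((222029 - 228999)*(-140662 + 32178))/436961 = ((-46383 + (1/326)*(1/234))*42088)*(-1/59477) - 6970*(-108484)*(1/436961) = ((-46383 + 1/76284)*42088)*(-1/59477) + 756133480*(1/436961) = -3538280771/76284*42088*(-1/59477) + 756133480/436961 = -37229790272462/19071*(-1/59477) + 756133480/436961 = 37229790272462/1134285867 + 756133480/436961 = 17125637907174795142/495638686730187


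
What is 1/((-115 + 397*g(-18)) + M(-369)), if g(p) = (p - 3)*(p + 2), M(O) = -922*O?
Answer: 1/473495 ≈ 2.1120e-6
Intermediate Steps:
g(p) = (-3 + p)*(2 + p)
1/((-115 + 397*g(-18)) + M(-369)) = 1/((-115 + 397*(-6 + (-18)**2 - 1*(-18))) - 922*(-369)) = 1/((-115 + 397*(-6 + 324 + 18)) + 340218) = 1/((-115 + 397*336) + 340218) = 1/((-115 + 133392) + 340218) = 1/(133277 + 340218) = 1/473495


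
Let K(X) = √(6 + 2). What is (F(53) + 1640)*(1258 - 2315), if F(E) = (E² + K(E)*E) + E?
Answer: -4758614 - 112042*√2 ≈ -4.9171e+6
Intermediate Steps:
K(X) = 2*√2 (K(X) = √8 = 2*√2)
F(E) = E + E² + 2*E*√2 (F(E) = (E² + (2*√2)*E) + E = (E² + 2*E*√2) + E = E + E² + 2*E*√2)
(F(53) + 1640)*(1258 - 2315) = (53*(1 + 53 + 2*√2) + 1640)*(1258 - 2315) = (53*(54 + 2*√2) + 1640)*(-1057) = ((2862 + 106*√2) + 1640)*(-1057) = (4502 + 106*√2)*(-1057) = -4758614 - 112042*√2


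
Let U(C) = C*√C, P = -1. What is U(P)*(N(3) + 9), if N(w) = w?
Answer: -12*I ≈ -12.0*I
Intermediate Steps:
U(C) = C^(3/2)
U(P)*(N(3) + 9) = (-1)^(3/2)*(3 + 9) = -I*12 = -12*I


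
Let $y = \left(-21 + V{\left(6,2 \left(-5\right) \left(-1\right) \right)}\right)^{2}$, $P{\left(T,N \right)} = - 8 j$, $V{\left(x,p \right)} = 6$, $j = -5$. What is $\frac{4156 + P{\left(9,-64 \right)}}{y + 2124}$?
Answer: $\frac{4196}{2349} \approx 1.7863$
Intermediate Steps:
$P{\left(T,N \right)} = 40$ ($P{\left(T,N \right)} = \left(-8\right) \left(-5\right) = 40$)
$y = 225$ ($y = \left(-21 + 6\right)^{2} = \left(-15\right)^{2} = 225$)
$\frac{4156 + P{\left(9,-64 \right)}}{y + 2124} = \frac{4156 + 40}{225 + 2124} = \frac{4196}{2349}$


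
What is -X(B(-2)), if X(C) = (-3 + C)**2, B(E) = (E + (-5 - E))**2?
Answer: -484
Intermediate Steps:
B(E) = 25 (B(E) = (-5)**2 = 25)
-X(B(-2)) = -(-3 + 25)**2 = -1*22**2 = -1*484 = -484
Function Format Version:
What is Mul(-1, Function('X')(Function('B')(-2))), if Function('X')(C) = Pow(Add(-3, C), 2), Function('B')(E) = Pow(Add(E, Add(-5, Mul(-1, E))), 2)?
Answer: -484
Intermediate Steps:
Function('B')(E) = 25 (Function('B')(E) = Pow(-5, 2) = 25)
Mul(-1, Function('X')(Function('B')(-2))) = Mul(-1, Pow(Add(-3, 25), 2)) = Mul(-1, Pow(22, 2)) = Mul(-1, 484) = -484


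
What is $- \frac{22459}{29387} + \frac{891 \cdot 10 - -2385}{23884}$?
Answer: $- \frac{204484591}{701879108} \approx -0.29134$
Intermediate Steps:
$- \frac{22459}{29387} + \frac{891 \cdot 10 - -2385}{23884} = \left(-22459\right) \frac{1}{29387} + \left(8910 + 2385\right) \frac{1}{23884} = - \frac{22459}{29387} + 11295 \cdot \frac{1}{23884} = - \frac{22459}{29387} + \frac{11295}{23884} = - \frac{204484591}{701879108}$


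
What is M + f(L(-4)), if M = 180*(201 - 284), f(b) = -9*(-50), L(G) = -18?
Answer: -14490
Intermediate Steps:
f(b) = 450
M = -14940 (M = 180*(-83) = -14940)
M + f(L(-4)) = -14940 + 450 = -14490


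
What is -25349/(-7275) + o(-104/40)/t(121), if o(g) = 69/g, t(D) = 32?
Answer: 8035309/3026400 ≈ 2.6551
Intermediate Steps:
-25349/(-7275) + o(-104/40)/t(121) = -25349/(-7275) + (69/((-104/40)))/32 = -25349*(-1/7275) + (69/((-104*1/40)))*(1/32) = 25349/7275 + (69/(-13/5))*(1/32) = 25349/7275 + (69*(-5/13))*(1/32) = 25349/7275 - 345/13*1/32 = 25349/7275 - 345/416 = 8035309/3026400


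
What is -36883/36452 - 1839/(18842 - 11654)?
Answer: -13839593/10917374 ≈ -1.2677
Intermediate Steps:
-36883/36452 - 1839/(18842 - 11654) = -36883*1/36452 - 1839/7188 = -36883/36452 - 1839*1/7188 = -36883/36452 - 613/2396 = -13839593/10917374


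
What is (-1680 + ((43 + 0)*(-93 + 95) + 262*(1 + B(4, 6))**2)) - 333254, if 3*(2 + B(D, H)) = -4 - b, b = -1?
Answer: -333800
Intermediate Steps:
B(D, H) = -3 (B(D, H) = -2 + (-4 - 1*(-1))/3 = -2 + (-4 + 1)/3 = -2 + (1/3)*(-3) = -2 - 1 = -3)
(-1680 + ((43 + 0)*(-93 + 95) + 262*(1 + B(4, 6))**2)) - 333254 = (-1680 + ((43 + 0)*(-93 + 95) + 262*(1 - 3)**2)) - 333254 = (-1680 + (43*2 + 262*(-2)**2)) - 333254 = (-1680 + (86 + 262*4)) - 333254 = (-1680 + (86 + 1048)) - 333254 = (-1680 + 1134) - 333254 = -546 - 333254 = -333800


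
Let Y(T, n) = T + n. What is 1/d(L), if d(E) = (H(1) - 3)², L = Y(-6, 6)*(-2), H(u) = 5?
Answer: ¼ ≈ 0.25000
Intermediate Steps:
L = 0 (L = (-6 + 6)*(-2) = 0*(-2) = 0)
d(E) = 4 (d(E) = (5 - 3)² = 2² = 4)
1/d(L) = 1/4 = ¼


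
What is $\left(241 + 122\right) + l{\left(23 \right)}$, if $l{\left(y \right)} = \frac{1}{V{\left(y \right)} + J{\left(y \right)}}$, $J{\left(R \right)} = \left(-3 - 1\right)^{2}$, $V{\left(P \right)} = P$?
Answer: $\frac{14158}{39} \approx 363.03$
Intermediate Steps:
$J{\left(R \right)} = 16$ ($J{\left(R \right)} = \left(-4\right)^{2} = 16$)
$l{\left(y \right)} = \frac{1}{16 + y}$ ($l{\left(y \right)} = \frac{1}{y + 16} = \frac{1}{16 + y}$)
$\left(241 + 122\right) + l{\left(23 \right)} = \left(241 + 122\right) + \frac{1}{16 + 23} = 363 + \frac{1}{39} = \frac{14158}{39}$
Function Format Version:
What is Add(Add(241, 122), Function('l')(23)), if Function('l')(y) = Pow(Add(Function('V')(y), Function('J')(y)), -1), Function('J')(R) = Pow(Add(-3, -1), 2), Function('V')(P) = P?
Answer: Rational(14158, 39) ≈ 363.03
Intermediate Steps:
Function('J')(R) = 16 (Function('J')(R) = Pow(-4, 2) = 16)
Function('l')(y) = Pow(Add(16, y), -1) (Function('l')(y) = Pow(Add(y, 16), -1) = Pow(Add(16, y), -1))
Add(Add(241, 122), Function('l')(23)) = Add(Add(241, 122), Pow(Add(16, 23), -1)) = Add(363, Pow(39, -1)) = Add(363, Rational(1, 39)) = Rational(14158, 39)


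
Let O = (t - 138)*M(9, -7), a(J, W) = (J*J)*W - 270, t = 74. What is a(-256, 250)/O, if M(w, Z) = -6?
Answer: 8191865/192 ≈ 42666.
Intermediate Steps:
a(J, W) = -270 + W*J² (a(J, W) = J²*W - 270 = W*J² - 270 = -270 + W*J²)
O = 384 (O = (74 - 138)*(-6) = -64*(-6) = 384)
a(-256, 250)/O = (-270 + 250*(-256)²)/384 = (-270 + 250*65536)*(1/384) = (-270 + 16384000)*(1/384) = 16383730*(1/384) = 8191865/192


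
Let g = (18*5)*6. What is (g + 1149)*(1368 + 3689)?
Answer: 8541273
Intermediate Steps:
g = 540 (g = 90*6 = 540)
(g + 1149)*(1368 + 3689) = (540 + 1149)*(1368 + 3689) = 1689*5057 = 8541273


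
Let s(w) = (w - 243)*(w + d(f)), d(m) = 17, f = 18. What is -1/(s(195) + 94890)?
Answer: -1/84714 ≈ -1.1804e-5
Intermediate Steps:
s(w) = (-243 + w)*(17 + w) (s(w) = (w - 243)*(w + 17) = (-243 + w)*(17 + w))
-1/(s(195) + 94890) = -1/((-4131 + 195² - 226*195) + 94890) = -1/((-4131 + 38025 - 44070) + 94890) = -1/(-10176 + 94890) = -1/84714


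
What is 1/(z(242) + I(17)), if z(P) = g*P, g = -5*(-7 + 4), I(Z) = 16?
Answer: 1/3646 ≈ 0.00027427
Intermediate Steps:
g = 15 (g = -5*(-3) = 15)
z(P) = 15*P
1/(z(242) + I(17)) = 1/(15*242 + 16) = 1/(3630 + 16) = 1/3646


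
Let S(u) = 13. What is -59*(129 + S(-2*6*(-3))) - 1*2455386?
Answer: -2463764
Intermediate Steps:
-59*(129 + S(-2*6*(-3))) - 1*2455386 = -59*(129 + 13) - 1*2455386 = -59*142 - 2455386 = -8378 - 2455386 = -2463764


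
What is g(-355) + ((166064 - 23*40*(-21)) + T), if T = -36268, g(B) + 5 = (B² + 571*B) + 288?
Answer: 72719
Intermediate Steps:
g(B) = 283 + B² + 571*B (g(B) = -5 + ((B² + 571*B) + 288) = -5 + (288 + B² + 571*B) = 283 + B² + 571*B)
g(-355) + ((166064 - 23*40*(-21)) + T) = (283 + (-355)² + 571*(-355)) + ((166064 - 23*40*(-21)) - 36268) = (283 + 126025 - 202705) + ((166064 - 920*(-21)) - 36268) = -76397 + ((166064 + 19320) - 36268) = -76397 + (185384 - 36268) = -76397 + 149116 = 72719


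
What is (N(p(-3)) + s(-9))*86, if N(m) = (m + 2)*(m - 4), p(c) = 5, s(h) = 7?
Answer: 1204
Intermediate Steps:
N(m) = (-4 + m)*(2 + m) (N(m) = (2 + m)*(-4 + m) = (-4 + m)*(2 + m))
(N(p(-3)) + s(-9))*86 = ((-8 + 5**2 - 2*5) + 7)*86 = ((-8 + 25 - 10) + 7)*86 = (7 + 7)*86 = 14*86 = 1204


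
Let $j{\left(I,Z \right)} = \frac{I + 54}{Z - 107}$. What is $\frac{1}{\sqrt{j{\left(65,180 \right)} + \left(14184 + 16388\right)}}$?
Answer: $\frac{\sqrt{260683}}{89275} \approx 0.0057191$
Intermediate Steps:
$j{\left(I,Z \right)} = \frac{54 + I}{-107 + Z}$
$\frac{1}{\sqrt{j{\left(65,180 \right)} + \left(14184 + 16388\right)}} = \frac{1}{\sqrt{\frac{54 + 65}{-107 + 180} + \left(14184 + 16388\right)}} = \frac{1}{\sqrt{\frac{1}{73} \cdot 119 + 30572}} = \frac{1}{\sqrt{\frac{119}{73} + 30572}} = \frac{1}{\sqrt{\frac{2231875}{73}}} = \frac{1}{\frac{25}{73} \sqrt{260683}} = \frac{\sqrt{260683}}{89275}$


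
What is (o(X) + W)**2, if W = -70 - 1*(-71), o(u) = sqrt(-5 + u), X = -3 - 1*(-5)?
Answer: (1 + I*sqrt(3))**2 ≈ -2.0 + 3.4641*I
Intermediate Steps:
X = 2 (X = -3 + 5 = 2)
W = 1 (W = -70 + 71 = 1)
(o(X) + W)**2 = (sqrt(-5 + 2) + 1)**2 = (sqrt(-3) + 1)**2 = (I*sqrt(3) + 1)**2 = (1 + I*sqrt(3))**2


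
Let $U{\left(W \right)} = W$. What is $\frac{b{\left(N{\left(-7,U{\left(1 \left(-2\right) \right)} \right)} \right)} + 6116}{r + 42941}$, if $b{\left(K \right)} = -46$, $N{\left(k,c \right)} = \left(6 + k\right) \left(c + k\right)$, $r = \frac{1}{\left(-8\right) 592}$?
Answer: $\frac{5749504}{40673715} \approx 0.14136$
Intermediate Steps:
$r = - \frac{1}{4736}$ ($r = \frac{1}{-4736} = - \frac{1}{4736} \approx -0.00021115$)
$\frac{b{\left(N{\left(-7,U{\left(1 \left(-2\right) \right)} \right)} \right)} + 6116}{r + 42941} = \frac{-46 + 6116}{- \frac{1}{4736} + 42941} = \frac{6070}{\frac{203368575}{4736}} = 6070 \cdot \frac{4736}{203368575} = \frac{5749504}{40673715}$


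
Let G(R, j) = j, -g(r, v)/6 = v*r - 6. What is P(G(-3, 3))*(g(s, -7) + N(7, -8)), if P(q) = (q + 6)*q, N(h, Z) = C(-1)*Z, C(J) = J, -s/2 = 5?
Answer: -10152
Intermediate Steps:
s = -10 (s = -2*5 = -10)
g(r, v) = 36 - 6*r*v (g(r, v) = -6*(v*r - 6) = -6*(r*v - 6) = -6*(-6 + r*v) = 36 - 6*r*v)
N(h, Z) = -Z
P(q) = q*(6 + q) (P(q) = (6 + q)*q = q*(6 + q))
P(G(-3, 3))*(g(s, -7) + N(7, -8)) = (3*(6 + 3))*((36 - 6*(-10)*(-7)) - 1*(-8)) = (3*9)*((36 - 420) + 8) = 27*(-384 + 8) = 27*(-376) = -10152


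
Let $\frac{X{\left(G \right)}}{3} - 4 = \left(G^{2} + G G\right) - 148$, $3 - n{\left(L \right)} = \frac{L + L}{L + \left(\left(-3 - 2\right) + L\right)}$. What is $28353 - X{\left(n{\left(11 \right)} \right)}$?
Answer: $\frac{8313819}{289} \approx 28768.0$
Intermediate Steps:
$n{\left(L \right)} = 3 - \frac{2 L}{-5 + 2 L}$ ($n{\left(L \right)} = 3 - \frac{L + L}{L + \left(\left(-3 - 2\right) + L\right)} = 3 - \frac{2 L}{L + \left(-5 + L\right)} = 3 - \frac{2 L}{-5 + 2 L}$)
$X{\left(G \right)} = -432 + 6 G^{2}$ ($X{\left(G \right)} = 12 + 3 \left(\left(G^{2} + G G\right) - 148\right) = 12 + 3 \left(\left(G^{2} + G^{2}\right) - 148\right) = 12 + 3 \left(2 G^{2} - 148\right) = 12 + 3 \left(-148 + 2 G^{2}\right) = 12 + \left(-444 + 6 G^{2}\right) = -432 + 6 G^{2}$)
$28353 - X{\left(n{\left(11 \right)} \right)} = 28353 - \left(-432 + 6 \left(\frac{-15 + 4 \cdot 11}{-5 + 2 \cdot 11}\right)^{2}\right) = 28353 - \left(-432 + 6 \left(\frac{-15 + 44}{-5 + 22}\right)^{2}\right) = 28353 - \left(-432 + 6 \left(\frac{1}{17} \cdot 29\right)^{2}\right) = 28353 - \left(-432 + 6 \left(\frac{29}{17}\right)^{2}\right) = 28353 - \left(-432 + 6 \cdot \frac{841}{289}\right) = 28353 - \left(-432 + \frac{5046}{289}\right) = 28353 - - \frac{119802}{289} = 28353 + \frac{119802}{289} = \frac{8313819}{289}$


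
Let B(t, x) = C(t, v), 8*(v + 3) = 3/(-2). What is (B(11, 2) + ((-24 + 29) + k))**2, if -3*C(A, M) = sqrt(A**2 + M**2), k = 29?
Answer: (1632 - sqrt(33577))**2/2304 ≈ 910.98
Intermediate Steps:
v = -51/16 (v = -3 + (3/(-2))/8 = -3 + (3*(-1/2))/8 = -3 + (1/8)*(-3/2) = -3 - 3/16 = -51/16 ≈ -3.1875)
C(A, M) = -sqrt(A**2 + M**2)/3
B(t, x) = -sqrt(2601/256 + t**2)/3 (B(t, x) = -sqrt(t**2 + (-51/16)**2)/3 = -sqrt(t**2 + 2601/256)/3 = -sqrt(2601/256 + t**2)/3)
(B(11, 2) + ((-24 + 29) + k))**2 = (-sqrt(2601 + 256*11**2)/48 + ((-24 + 29) + 29))**2 = (-sqrt(2601 + 256*121)/48 + (5 + 29))**2 = (-sqrt(2601 + 30976)/48 + 34)**2 = (-sqrt(33577)/48 + 34)**2 = (34 - sqrt(33577)/48)**2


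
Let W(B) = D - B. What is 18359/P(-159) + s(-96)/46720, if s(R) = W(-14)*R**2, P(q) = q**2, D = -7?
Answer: 19442659/9227565 ≈ 2.1070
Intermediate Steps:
W(B) = -7 - B
s(R) = 7*R**2 (s(R) = (-7 - 1*(-14))*R**2 = (-7 + 14)*R**2 = 7*R**2)
18359/P(-159) + s(-96)/46720 = 18359/((-159)**2) + (7*(-96)**2)/46720 = 18359/25281 + (7*9216)*(1/46720) = 18359*(1/25281) + 64512*(1/46720) = 18359/25281 + 504/365 = 19442659/9227565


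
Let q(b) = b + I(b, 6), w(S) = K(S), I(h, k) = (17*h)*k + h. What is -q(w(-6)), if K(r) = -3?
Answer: 312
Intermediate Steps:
I(h, k) = h + 17*h*k (I(h, k) = 17*h*k + h = h + 17*h*k)
w(S) = -3
q(b) = 104*b (q(b) = b + b*(1 + 17*6) = b + b*(1 + 102) = b + b*103 = b + 103*b = 104*b)
-q(w(-6)) = -104*(-3) = -1*(-312) = 312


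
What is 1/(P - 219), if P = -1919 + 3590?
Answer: 1/1452 ≈ 0.00068871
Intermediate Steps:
P = 1671
1/(P - 219) = 1/(1671 - 219) = 1/1452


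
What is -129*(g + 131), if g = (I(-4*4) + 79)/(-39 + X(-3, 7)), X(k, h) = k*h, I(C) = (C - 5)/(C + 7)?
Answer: -250862/15 ≈ -16724.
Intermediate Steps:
I(C) = (-5 + C)/(7 + C)
X(k, h) = h*k
g = -61/45 (g = ((-5 - 4*4)/(7 - 4*4) + 79)/(-39 + 7*(-3)) = ((-5 - 16)/(7 - 16) + 79)/(-39 - 21) = (-21/(-9) + 79)/(-60) = (-1/9*(-21) + 79)*(-1/60) = (7/3 + 79)*(-1/60) = (244/3)*(-1/60) = -61/45 ≈ -1.3556)
-129*(g + 131) = -129*(-61/45 + 131) = -129*5834/45 = -250862/15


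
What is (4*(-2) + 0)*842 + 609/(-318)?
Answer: -714219/106 ≈ -6737.9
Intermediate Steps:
(4*(-2) + 0)*842 + 609/(-318) = (-8 + 0)*842 + 609*(-1/318) = -8*842 - 203/106 = -6736 - 203/106 = -714219/106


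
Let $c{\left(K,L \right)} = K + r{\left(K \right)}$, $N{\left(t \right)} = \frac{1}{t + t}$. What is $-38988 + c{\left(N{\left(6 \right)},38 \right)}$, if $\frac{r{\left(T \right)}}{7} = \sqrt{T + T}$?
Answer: $- \frac{467855}{12} + \frac{7 \sqrt{6}}{6} \approx -38985.0$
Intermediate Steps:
$r{\left(T \right)} = 7 \sqrt{2} \sqrt{T}$ ($r{\left(T \right)} = 7 \sqrt{T + T} = 7 \sqrt{2 T} = 7 \sqrt{2} \sqrt{T}$)
$N{\left(t \right)} = \frac{1}{2 t}$
$c{\left(K,L \right)} = K + 7 \sqrt{2} \sqrt{K}$
$-38988 + c{\left(N{\left(6 \right)},38 \right)} = -38988 + \left(\frac{1}{2 \cdot 6} + 7 \sqrt{2} \sqrt{\frac{1}{2 \cdot 6}}\right) = -38988 + \left(\frac{1}{2} \cdot \frac{1}{6} + 7 \sqrt{2} \sqrt{\frac{1}{2} \cdot \frac{1}{6}}\right) = -38988 + \left(\frac{1}{12} + \frac{7 \sqrt{2}}{2 \sqrt{3}}\right) = -38988 + \left(\frac{1}{12} + 7 \sqrt{2} \frac{\sqrt{3}}{6}\right) = -38988 + \left(\frac{1}{12} + \frac{7 \sqrt{6}}{6}\right) = - \frac{467855}{12} + \frac{7 \sqrt{6}}{6}$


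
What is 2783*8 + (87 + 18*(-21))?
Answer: 21973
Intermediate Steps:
2783*8 + (87 + 18*(-21)) = 22264 + (87 - 378) = 22264 - 291 = 21973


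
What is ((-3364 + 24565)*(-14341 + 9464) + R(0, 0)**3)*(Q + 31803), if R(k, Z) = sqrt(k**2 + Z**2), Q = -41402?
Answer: 992510461923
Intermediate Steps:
R(k, Z) = sqrt(Z**2 + k**2)
((-3364 + 24565)*(-14341 + 9464) + R(0, 0)**3)*(Q + 31803) = ((-3364 + 24565)*(-14341 + 9464) + (sqrt(0**2 + 0**2))**3)*(-41402 + 31803) = (21201*(-4877) + (sqrt(0 + 0))**3)*(-9599) = (-103397277 + (sqrt(0))**3)*(-9599) = (-103397277 + 0**3)*(-9599) = (-103397277 + 0)*(-9599) = -103397277*(-9599) = 992510461923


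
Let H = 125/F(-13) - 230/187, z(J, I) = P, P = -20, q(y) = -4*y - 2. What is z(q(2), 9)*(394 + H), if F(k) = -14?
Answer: -10048970/1309 ≈ -7676.8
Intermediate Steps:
q(y) = -2 - 4*y
z(J, I) = -20
H = -26595/2618 (H = 125/(-14) - 230/187 = 125*(-1/14) - 230*1/187 = -125/14 - 230/187 = -26595/2618 ≈ -10.159)
z(q(2), 9)*(394 + H) = -20*(394 - 26595/2618) = -20*1004897/2618 = -10048970/1309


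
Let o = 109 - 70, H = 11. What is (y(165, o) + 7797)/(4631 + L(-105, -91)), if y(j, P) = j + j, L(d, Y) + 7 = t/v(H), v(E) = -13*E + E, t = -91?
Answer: 1072764/610459 ≈ 1.7573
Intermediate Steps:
v(E) = -12*E
L(d, Y) = -833/132 (L(d, Y) = -7 - 91/((-12*11)) = -7 - 91/(-132) = -7 - 91*(-1/132) = -7 + 91/132 = -833/132)
o = 39
y(j, P) = 2*j
(y(165, o) + 7797)/(4631 + L(-105, -91)) = (2*165 + 7797)/(4631 - 833/132) = (330 + 7797)/(610459/132) = 8127*(132/610459) = 1072764/610459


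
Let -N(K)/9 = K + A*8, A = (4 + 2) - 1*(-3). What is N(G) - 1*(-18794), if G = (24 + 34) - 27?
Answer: 17867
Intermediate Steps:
A = 9 (A = 6 + 3 = 9)
G = 31 (G = 58 - 27 = 31)
N(K) = -648 - 9*K (N(K) = -9*(K + 9*8) = -9*(K + 72) = -9*(72 + K) = -648 - 9*K)
N(G) - 1*(-18794) = (-648 - 9*31) - 1*(-18794) = (-648 - 279) + 18794 = -927 + 18794 = 17867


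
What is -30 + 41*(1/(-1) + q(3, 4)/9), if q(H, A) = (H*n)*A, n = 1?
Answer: -49/3 ≈ -16.333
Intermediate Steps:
q(H, A) = A*H (q(H, A) = (H*1)*A = H*A = A*H)
-30 + 41*(1/(-1) + q(3, 4)/9) = -30 + 41*(1/(-1) + (4*3)/9) = -30 + 41*(1*(-1) + 12*(⅑)) = -30 + 41*(-1 + 4/3) = -30 + 41*(⅓) = -30 + 41/3 = -49/3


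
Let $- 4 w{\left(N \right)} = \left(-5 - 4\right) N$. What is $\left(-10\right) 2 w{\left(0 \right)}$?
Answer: $0$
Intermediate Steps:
$w{\left(N \right)} = \frac{9 N}{4}$ ($w{\left(N \right)} = - \frac{\left(-5 - 4\right) N}{4} = - \frac{\left(-9\right) N}{4} = \frac{9 N}{4}$)
$\left(-10\right) 2 w{\left(0 \right)} = \left(-10\right) 2 \cdot \frac{9}{4} \cdot 0 = \left(-20\right) 0 = 0$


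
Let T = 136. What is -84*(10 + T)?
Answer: -12264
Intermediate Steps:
-84*(10 + T) = -84*(10 + 136) = -84*146 = -12264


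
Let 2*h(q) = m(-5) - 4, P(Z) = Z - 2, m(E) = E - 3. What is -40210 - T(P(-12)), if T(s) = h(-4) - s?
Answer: -40218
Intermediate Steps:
m(E) = -3 + E
P(Z) = -2 + Z
h(q) = -6 (h(q) = ((-3 - 5) - 4)/2 = (-8 - 4)/2 = (1/2)*(-12) = -6)
T(s) = -6 - s
-40210 - T(P(-12)) = -40210 - (-6 - (-2 - 12)) = -40210 - (-6 - 1*(-14)) = -40210 - (-6 + 14) = -40210 - 1*8 = -40210 - 8 = -40218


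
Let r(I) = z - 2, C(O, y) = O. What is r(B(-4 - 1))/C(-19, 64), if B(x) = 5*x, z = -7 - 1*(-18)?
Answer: -9/19 ≈ -0.47368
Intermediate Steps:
z = 11 (z = -7 + 18 = 11)
r(I) = 9 (r(I) = 11 - 2 = 9)
r(B(-4 - 1))/C(-19, 64) = 9/(-19) = 9*(-1/19) = -9/19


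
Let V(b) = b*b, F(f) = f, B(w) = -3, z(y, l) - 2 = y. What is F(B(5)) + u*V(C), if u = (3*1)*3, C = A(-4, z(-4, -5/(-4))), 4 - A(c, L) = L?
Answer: 321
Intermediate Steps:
z(y, l) = 2 + y
A(c, L) = 4 - L
C = 6 (C = 4 - (2 - 4) = 4 - 1*(-2) = 4 + 2 = 6)
u = 9 (u = 3*3 = 9)
V(b) = b²
F(B(5)) + u*V(C) = -3 + 9*6² = -3 + 9*36 = -3 + 324 = 321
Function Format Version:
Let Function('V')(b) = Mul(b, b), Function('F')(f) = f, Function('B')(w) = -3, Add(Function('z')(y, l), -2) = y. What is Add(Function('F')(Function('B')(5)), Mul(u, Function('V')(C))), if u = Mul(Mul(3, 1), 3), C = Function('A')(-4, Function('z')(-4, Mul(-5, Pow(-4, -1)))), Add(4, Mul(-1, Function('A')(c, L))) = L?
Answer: 321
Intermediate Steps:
Function('z')(y, l) = Add(2, y)
Function('A')(c, L) = Add(4, Mul(-1, L))
C = 6 (C = Add(4, Mul(-1, Add(2, -4))) = Add(4, Mul(-1, -2)) = Add(4, 2) = 6)
u = 9 (u = Mul(3, 3) = 9)
Function('V')(b) = Pow(b, 2)
Add(Function('F')(Function('B')(5)), Mul(u, Function('V')(C))) = Add(-3, Mul(9, Pow(6, 2))) = Add(-3, Mul(9, 36)) = Add(-3, 324) = 321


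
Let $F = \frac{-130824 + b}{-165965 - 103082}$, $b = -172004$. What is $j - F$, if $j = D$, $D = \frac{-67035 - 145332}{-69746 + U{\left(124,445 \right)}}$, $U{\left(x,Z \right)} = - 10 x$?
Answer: $\frac{11880051947}{6366190114} \approx 1.8661$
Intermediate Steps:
$F = \frac{302828}{269047}$ ($F = \frac{-130824 - 172004}{-165965 - 103082} = - \frac{302828}{-269047} = \left(-302828\right) \left(- \frac{1}{269047}\right) = \frac{302828}{269047} \approx 1.1256$)
$D = \frac{70789}{23662}$ ($D = \frac{-67035 - 145332}{-69746 - 1240} = - \frac{212367}{-69746 - 1240} = - \frac{212367}{-70986} = \left(-212367\right) \left(- \frac{1}{70986}\right) = \frac{70789}{23662} \approx 2.9917$)
$j = \frac{70789}{23662} \approx 2.9917$
$j - F = \frac{70789}{23662} - \frac{302828}{269047} = \frac{11880051947}{6366190114}$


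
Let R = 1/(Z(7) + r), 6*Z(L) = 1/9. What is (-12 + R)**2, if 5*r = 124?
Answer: 6422740164/44903401 ≈ 143.03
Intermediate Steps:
r = 124/5 (r = (1/5)*124 = 124/5 ≈ 24.800)
Z(L) = 1/54 (Z(L) = (1/6)/9 = (1/6)*(1/9) = 1/54)
R = 270/6701 (R = 1/(1/54 + 124/5) = 1/(6701/270) = 270/6701 ≈ 0.040293)
(-12 + R)**2 = (-12 + 270/6701)**2 = (-80142/6701)**2 = 6422740164/44903401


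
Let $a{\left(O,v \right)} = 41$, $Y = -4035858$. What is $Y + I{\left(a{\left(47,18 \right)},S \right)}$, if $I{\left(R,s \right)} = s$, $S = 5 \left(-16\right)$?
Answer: $-4035938$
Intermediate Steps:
$S = -80$
$Y + I{\left(a{\left(47,18 \right)},S \right)} = -4035858 - 80 = -4035938$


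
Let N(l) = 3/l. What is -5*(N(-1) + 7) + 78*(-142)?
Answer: -11096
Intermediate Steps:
-5*(N(-1) + 7) + 78*(-142) = -5*(3/(-1) + 7) + 78*(-142) = -5*(3*(-1) + 7) - 11076 = -5*(-3 + 7) - 11076 = -5*4 - 11076 = -20 - 11076 = -11096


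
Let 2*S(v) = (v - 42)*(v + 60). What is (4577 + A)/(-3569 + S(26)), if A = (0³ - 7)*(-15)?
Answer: -4682/4257 ≈ -1.0998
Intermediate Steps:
S(v) = (-42 + v)*(60 + v)/2 (S(v) = ((v - 42)*(v + 60))/2 = ((-42 + v)*(60 + v))/2 = (-42 + v)*(60 + v)/2)
A = 105 (A = (0 - 7)*(-15) = -7*(-15) = 105)
(4577 + A)/(-3569 + S(26)) = (4577 + 105)/(-3569 + (-1260 + (½)*26² + 9*26)) = 4682/(-3569 + (-1260 + (½)*676 + 234)) = 4682/(-3569 + (-1260 + 338 + 234)) = 4682/(-3569 - 688) = 4682/(-4257) = 4682*(-1/4257) = -4682/4257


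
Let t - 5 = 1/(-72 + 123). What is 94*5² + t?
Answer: 120106/51 ≈ 2355.0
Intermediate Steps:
t = 256/51 (t = 5 + 1/(-72 + 123) = 5 + 1/51 = 256/51 ≈ 5.0196)
94*5² + t = 94*5² + 256/51 = 94*25 + 256/51 = 2350 + 256/51 = 120106/51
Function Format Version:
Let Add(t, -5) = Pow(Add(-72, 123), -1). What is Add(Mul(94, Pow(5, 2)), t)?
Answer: Rational(120106, 51) ≈ 2355.0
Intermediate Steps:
t = Rational(256, 51) (t = Add(5, Pow(Add(-72, 123), -1)) = Add(5, Pow(51, -1)) = Add(5, Rational(1, 51)) = Rational(256, 51) ≈ 5.0196)
Add(Mul(94, Pow(5, 2)), t) = Add(Mul(94, Pow(5, 2)), Rational(256, 51)) = Add(Mul(94, 25), Rational(256, 51)) = Add(2350, Rational(256, 51)) = Rational(120106, 51)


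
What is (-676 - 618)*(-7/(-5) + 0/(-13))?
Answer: -9058/5 ≈ -1811.6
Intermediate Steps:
(-676 - 618)*(-7/(-5) + 0/(-13)) = -1294*(-7*(-1/5) + 0*(-1/13)) = -1294*(7/5 + 0) = -1294*7/5 = -9058/5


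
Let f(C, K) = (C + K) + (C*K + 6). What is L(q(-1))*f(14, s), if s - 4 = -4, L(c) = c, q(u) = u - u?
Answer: 0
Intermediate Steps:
q(u) = 0
s = 0 (s = 4 - 4 = 0)
f(C, K) = 6 + C + K + C*K (f(C, K) = (C + K) + (6 + C*K) = 6 + C + K + C*K)
L(q(-1))*f(14, s) = 0*(6 + 14 + 0 + 14*0) = 0*(6 + 14 + 0 + 0) = 0*20 = 0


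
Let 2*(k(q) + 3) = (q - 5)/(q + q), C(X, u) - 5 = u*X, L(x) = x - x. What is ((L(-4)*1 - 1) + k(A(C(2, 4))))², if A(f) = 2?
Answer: 1225/64 ≈ 19.141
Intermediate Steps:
L(x) = 0
C(X, u) = 5 + X*u (C(X, u) = 5 + u*X = 5 + X*u)
k(q) = -3 + (-5 + q)/(4*q) (k(q) = -3 + ((q - 5)/(q + q))/2 = -3 + ((-5 + q)/((2*q)))/2 = -3 + ((-5 + q)*(1/(2*q)))/2 = -3 + ((-5 + q)/(2*q))/2 = -3 + (-5 + q)/(4*q))
((L(-4)*1 - 1) + k(A(C(2, 4))))² = ((0*1 - 1) + (¼)*(-5 - 11*2)/2)² = ((0 - 1) + (¼)*(½)*(-5 - 22))² = (-1 + (¼)*(½)*(-27))² = (-1 - 27/8)² = (-35/8)² = 1225/64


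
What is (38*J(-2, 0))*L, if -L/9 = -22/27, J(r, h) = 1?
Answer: 836/3 ≈ 278.67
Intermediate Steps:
L = 22/3 (L = -(-198)/27 = -9*(-22/27) = 22/3 ≈ 7.3333)
(38*J(-2, 0))*L = (38*1)*(22/3) = 38*(22/3) = 836/3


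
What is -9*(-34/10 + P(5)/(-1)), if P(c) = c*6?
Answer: 1503/5 ≈ 300.60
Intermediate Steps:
P(c) = 6*c
-9*(-34/10 + P(5)/(-1)) = -9*(-34/10 + (6*5)/(-1)) = -9*(-34*1/10 + 30*(-1)) = -9*(-17/5 - 30) = -9*(-167/5) = 1503/5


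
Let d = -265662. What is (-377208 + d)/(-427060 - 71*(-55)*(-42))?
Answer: 64287/59107 ≈ 1.0876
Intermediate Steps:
(-377208 + d)/(-427060 - 71*(-55)*(-42)) = (-377208 - 265662)/(-427060 - 71*(-55)*(-42)) = -642870/(-427060 + 3905*(-42)) = -642870/(-427060 - 164010) = -642870/(-591070) = -642870*(-1/591070) = 64287/59107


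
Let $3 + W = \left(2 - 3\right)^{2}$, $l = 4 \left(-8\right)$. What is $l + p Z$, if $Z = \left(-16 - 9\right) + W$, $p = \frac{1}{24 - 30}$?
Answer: $- \frac{55}{2} \approx -27.5$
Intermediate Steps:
$p = - \frac{1}{6}$ ($p = \frac{1}{-6} = - \frac{1}{6} \approx -0.16667$)
$l = -32$
$W = -2$ ($W = -3 + \left(2 - 3\right)^{2} = -3 + \left(-1\right)^{2} = -3 + 1 = -2$)
$Z = -27$ ($Z = \left(-16 - 9\right) - 2 = -25 - 2 = -27$)
$l + p Z = -32 - - \frac{9}{2} = -32 + \frac{9}{2} = - \frac{55}{2}$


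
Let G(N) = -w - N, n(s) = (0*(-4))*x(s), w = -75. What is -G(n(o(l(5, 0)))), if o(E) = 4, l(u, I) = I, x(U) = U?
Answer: -75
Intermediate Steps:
n(s) = 0 (n(s) = (0*(-4))*s = 0*s = 0)
G(N) = 75 - N (G(N) = -1*(-75) - N = 75 - N)
-G(n(o(l(5, 0)))) = -(75 - 1*0) = -(75 + 0) = -1*75 = -75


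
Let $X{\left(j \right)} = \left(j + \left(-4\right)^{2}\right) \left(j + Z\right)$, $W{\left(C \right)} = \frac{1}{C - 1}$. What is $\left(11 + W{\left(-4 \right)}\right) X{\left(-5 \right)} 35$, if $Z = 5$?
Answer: $0$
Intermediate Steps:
$W{\left(C \right)} = \frac{1}{-1 + C}$
$X{\left(j \right)} = \left(5 + j\right) \left(16 + j\right)$ ($X{\left(j \right)} = \left(j + \left(-4\right)^{2}\right) \left(j + 5\right) = \left(j + 16\right) \left(5 + j\right) = \left(16 + j\right) \left(5 + j\right) = \left(5 + j\right) \left(16 + j\right)$)
$\left(11 + W{\left(-4 \right)}\right) X{\left(-5 \right)} 35 = \left(11 + \frac{1}{-1 - 4}\right) \left(80 + \left(-5\right)^{2} + 21 \left(-5\right)\right) 35 = \left(11 + \frac{1}{-5}\right) \left(80 + 25 - 105\right) 35 = \left(11 - \frac{1}{5}\right) 0 \cdot 35 = \frac{54}{5} \cdot 0 \cdot 35 = 0 \cdot 35 = 0$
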